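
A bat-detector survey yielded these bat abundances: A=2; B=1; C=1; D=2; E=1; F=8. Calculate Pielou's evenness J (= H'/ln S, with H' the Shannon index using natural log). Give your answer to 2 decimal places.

Total N = 2+1+1+2+1+8 = 15, so the proportions are 0.1333, 0.0667, 0.0667, 0.1333, 0.0667, 0.5333 (working shown to 4 dp, full precision carried).
H' = −Σ pᵢ ln pᵢ = −((-0.2687) + (-0.1805) + (-0.1805) + (-0.2687) + (-0.1805) + (-0.3353)) = 1.4142.
With S = 6 species, ln S = 1.7918, so J = 1.4142/1.7918 = 0.7893, i.e. 0.79 to 2 decimal places.

0.79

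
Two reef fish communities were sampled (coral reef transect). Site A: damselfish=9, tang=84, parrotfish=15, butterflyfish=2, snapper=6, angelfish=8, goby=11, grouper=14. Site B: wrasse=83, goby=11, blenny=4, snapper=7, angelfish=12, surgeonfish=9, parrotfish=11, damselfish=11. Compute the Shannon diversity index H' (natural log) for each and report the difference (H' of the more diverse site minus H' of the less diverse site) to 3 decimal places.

Site A: N=149, proportions 0.060403, 0.563758, 0.100671, 0.013423, 0.040268, 0.053691, 0.073826, 0.09396, giving H' = 1.482601 (working shown to 6 dp, full precision carried).
Site B: N=148, proportions 0.560811, 0.074324, 0.027027, 0.047297, 0.081081, 0.060811, 0.074324, 0.074324, giving H' = 1.519815.
Difference = |1.482601 − 1.519815| = 0.037214, i.e. 0.037 to 3 decimal places.

0.037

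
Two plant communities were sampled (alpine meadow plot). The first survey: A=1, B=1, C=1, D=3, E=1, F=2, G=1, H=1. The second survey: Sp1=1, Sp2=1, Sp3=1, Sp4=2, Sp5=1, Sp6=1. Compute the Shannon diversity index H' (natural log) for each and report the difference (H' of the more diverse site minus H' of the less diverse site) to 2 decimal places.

0.22

The first survey: N=11, proportions 0.09091, 0.09091, 0.09091, 0.27273, 0.09091, 0.18182, 0.09091, 0.09091, giving H' = 1.97225 (working shown to 5 dp, full precision carried).
The second survey: N=7, proportions 0.14286, 0.14286, 0.14286, 0.28571, 0.14286, 0.14286, giving H' = 1.74787.
Difference = |1.97225 − 1.74787| = 0.22438, i.e. 0.22 to 2 decimal places.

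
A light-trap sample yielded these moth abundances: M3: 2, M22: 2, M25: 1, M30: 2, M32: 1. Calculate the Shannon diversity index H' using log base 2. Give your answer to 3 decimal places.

Total N = 2+2+1+2+1 = 8, so the proportions are 0.25, 0.25, 0.125, 0.25, 0.125 (working shown to 5 dp, full precision carried).
Each pᵢ log₂ pᵢ term: 0.25×(-2.00000)=-0.50000, 0.25×(-2.00000)=-0.50000, 0.125×(-3.00000)=-0.37500, 0.25×(-2.00000)=-0.50000, 0.125×(-3.00000)=-0.37500.
Sum = -2.25000, so H' = 2.250.

2.250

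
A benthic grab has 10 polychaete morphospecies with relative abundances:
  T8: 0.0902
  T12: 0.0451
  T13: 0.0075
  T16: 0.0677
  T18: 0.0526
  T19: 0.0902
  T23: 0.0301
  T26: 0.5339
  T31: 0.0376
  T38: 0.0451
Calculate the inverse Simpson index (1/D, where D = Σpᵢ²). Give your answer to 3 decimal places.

3.173

D = 0.0902² + 0.0451² + 0.0075² + 0.0677² + 0.0526² + 0.0902² + 0.0301² + 0.5339² + 0.0376² + 0.0451² = 0.0081360 + 0.0020340 + 0.0000562 + 0.0045833 + 0.0027668 + 0.0081360 + 0.0009060 + 0.2850492 + 0.0014138 + 0.0020340 = 0.3151154 (working shown to 7 dp, full precision carried).
So 1/D = 3.17344, i.e. 3.173 to 3 decimal places.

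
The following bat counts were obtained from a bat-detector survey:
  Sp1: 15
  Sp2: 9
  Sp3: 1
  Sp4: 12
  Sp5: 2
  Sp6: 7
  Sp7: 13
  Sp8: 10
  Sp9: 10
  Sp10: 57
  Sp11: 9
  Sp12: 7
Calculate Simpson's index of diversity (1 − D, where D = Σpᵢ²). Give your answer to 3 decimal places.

0.816

Total N = 15+9+1+12+2+7+13+10+10+57+9+7 = 152, so the proportions are 0.09868, 0.05921, 0.00658, 0.07895, 0.01316, 0.04605, 0.08553, 0.06579, 0.06579, 0.375, 0.05921, 0.04605 (working shown to 5 dp, full precision carried).
D = 0.09868² + 0.05921² + 0.00658² + 0.07895² + 0.01316² + 0.04605² + 0.08553² + 0.06579² + 0.06579² + 0.375² + 0.05921² + 0.04605² = 0.00974 + 0.00351 + 0.00004 + 0.00623 + 0.00017 + 0.00212 + 0.00731 + 0.00433 + 0.00433 + 0.14062 + 0.00351 + 0.00212 = 0.18404.
So 1 − D = 0.81596, i.e. 0.816 to 3 decimal places.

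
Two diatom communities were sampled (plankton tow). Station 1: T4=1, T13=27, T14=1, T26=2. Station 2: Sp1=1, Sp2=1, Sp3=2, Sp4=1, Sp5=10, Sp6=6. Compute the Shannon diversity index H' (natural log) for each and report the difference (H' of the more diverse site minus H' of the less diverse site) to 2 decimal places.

0.85

Station 1: N=31, proportions 0.0323, 0.871, 0.0323, 0.0645, giving H' = 0.5187 (working shown to 4 dp, full precision carried).
Station 2: N=21, proportions 0.0476, 0.0476, 0.0952, 0.0476, 0.4762, 0.2857, giving H' = 1.3701.
Difference = |0.5187 − 1.3701| = 0.8514, i.e. 0.85 to 2 decimal places.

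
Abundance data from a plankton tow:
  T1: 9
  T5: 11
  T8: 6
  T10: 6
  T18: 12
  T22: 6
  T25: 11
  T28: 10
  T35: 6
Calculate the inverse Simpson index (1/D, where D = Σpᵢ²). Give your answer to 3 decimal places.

8.339

Total N = 9+11+6+6+12+6+11+10+6 = 77, so the proportions are 0.1168831, 0.1428571, 0.0779221, 0.0779221, 0.1558442, 0.0779221, 0.1428571, 0.1298701, 0.0779221 (working shown to 7 dp, full precision carried).
D = 0.1168831² + 0.1428571² + 0.0779221² + 0.0779221² + 0.1558442² + 0.0779221² + 0.1428571² + 0.1298701² + 0.0779221² = 0.0136617 + 0.0204082 + 0.0060719 + 0.0060719 + 0.0242874 + 0.0060719 + 0.0204082 + 0.0168663 + 0.0060719 = 0.1199190.
So 1/D = 8.33896, i.e. 8.339 to 3 decimal places.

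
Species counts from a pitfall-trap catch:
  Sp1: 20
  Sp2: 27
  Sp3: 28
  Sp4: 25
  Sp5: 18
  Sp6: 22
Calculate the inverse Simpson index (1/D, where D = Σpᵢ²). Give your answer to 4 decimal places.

5.8577

Total N = 20+27+28+25+18+22 = 140, so the proportions are 0.14285714, 0.19285714, 0.2, 0.17857143, 0.12857143, 0.15714286 (working shown to 8 dp, full precision carried).
D = 0.14285714² + 0.19285714² + 0.2² + 0.17857143² + 0.12857143² + 0.15714286² = 0.02040816 + 0.03719388 + 0.04000000 + 0.03188776 + 0.01653061 + 0.02469388 = 0.17071429.
So 1/D = 5.857741, i.e. 5.8577 to 4 decimal places.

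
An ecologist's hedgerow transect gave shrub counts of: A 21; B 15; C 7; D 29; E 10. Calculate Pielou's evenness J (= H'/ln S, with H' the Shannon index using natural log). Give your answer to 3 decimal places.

0.928

Total N = 21+15+7+29+10 = 82, so the proportions are 0.2561, 0.18293, 0.08537, 0.35366, 0.12195 (working shown to 5 dp, full precision carried).
H' = −Σ pᵢ ln pᵢ = −((-0.34886) + (-0.31073) + (-0.21007) + (-0.36760) + (-0.25660)) = 1.49386.
With S = 5 species, ln S = 1.60944, so J = 1.49386/1.60944 = 0.92819, i.e. 0.928 to 3 decimal places.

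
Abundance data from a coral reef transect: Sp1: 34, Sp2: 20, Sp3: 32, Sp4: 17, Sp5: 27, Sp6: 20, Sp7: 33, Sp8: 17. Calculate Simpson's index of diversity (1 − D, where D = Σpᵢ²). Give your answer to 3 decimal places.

0.866

Total N = 34+20+32+17+27+20+33+17 = 200, so the proportions are 0.17, 0.1, 0.16, 0.085, 0.135, 0.1, 0.165, 0.085 (working shown to 5 dp, full precision carried).
D = 0.17² + 0.1² + 0.16² + 0.085² + 0.135² + 0.1² + 0.165² + 0.085² = 0.02890 + 0.01000 + 0.02560 + 0.00723 + 0.01823 + 0.01000 + 0.02723 + 0.00723 = 0.13440.
So 1 − D = 0.86560, i.e. 0.866 to 3 decimal places.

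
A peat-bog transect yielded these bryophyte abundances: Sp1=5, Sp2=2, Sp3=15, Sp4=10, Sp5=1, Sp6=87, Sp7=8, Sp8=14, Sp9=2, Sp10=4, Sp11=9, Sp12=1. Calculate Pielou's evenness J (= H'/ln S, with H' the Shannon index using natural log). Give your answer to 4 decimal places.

0.6571

Total N = 5+2+15+10+1+87+8+14+2+4+9+1 = 158, so the proportions are 0.031646, 0.012658, 0.094937, 0.063291, 0.006329, 0.550633, 0.050633, 0.088608, 0.012658, 0.025316, 0.056962, 0.006329 (working shown to 6 dp, full precision carried).
H' = −Σ pᵢ ln pᵢ = −((-0.109277) + (-0.055309) + (-0.223533) + (-0.174684) + (-0.032042) + (-0.328555) + (-0.151046) + (-0.214744) + (-0.055309) + (-0.093071) + (-0.163217) + (-0.032042)) = 1.632830.
With S = 12 species, ln S = 2.484907, so J = 1.632830/2.484907 = 0.657099, i.e. 0.6571 to 4 decimal places.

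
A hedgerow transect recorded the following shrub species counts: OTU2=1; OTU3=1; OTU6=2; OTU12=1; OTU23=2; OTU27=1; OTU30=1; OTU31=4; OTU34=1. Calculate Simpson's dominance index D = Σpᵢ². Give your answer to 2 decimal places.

Total N = 1+1+2+1+2+1+1+4+1 = 14, so the proportions are 0.0714, 0.0714, 0.1429, 0.0714, 0.1429, 0.0714, 0.0714, 0.2857, 0.0714 (working shown to 4 dp, full precision carried).
D = 0.0714² + 0.0714² + 0.1429² + 0.0714² + 0.1429² + 0.0714² + 0.0714² + 0.2857² + 0.0714² = 0.0051 + 0.0051 + 0.0204 + 0.0051 + 0.0204 + 0.0051 + 0.0051 + 0.0816 + 0.0051 = 0.1531.
To 2 decimal places, D = 0.15.

0.15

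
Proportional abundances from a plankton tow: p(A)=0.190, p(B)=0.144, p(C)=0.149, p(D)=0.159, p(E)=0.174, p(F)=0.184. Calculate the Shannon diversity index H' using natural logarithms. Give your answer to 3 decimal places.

Each pᵢ ln pᵢ term (working shown to 5 dp, full precision carried): 0.19×(-1.66073)=-0.31554, 0.144×(-1.93794)=-0.27906, 0.149×(-1.90381)=-0.28367, 0.159×(-1.83885)=-0.29238, 0.174×(-1.74870)=-0.30427, 0.184×(-1.69282)=-0.31148.
Sum = -1.78640, so H' = 1.786.

1.786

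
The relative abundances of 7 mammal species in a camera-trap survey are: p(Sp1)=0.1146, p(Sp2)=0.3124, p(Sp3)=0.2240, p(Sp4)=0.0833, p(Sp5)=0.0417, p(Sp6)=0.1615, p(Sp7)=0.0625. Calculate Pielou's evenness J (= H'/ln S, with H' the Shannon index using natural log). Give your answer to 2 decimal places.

H' = −Σ pᵢ ln pᵢ = −((-0.2483) + (-0.3635) + (-0.3351) + (-0.2070) + (-0.1325) + (-0.2945) + (-0.1733)) = 1.7541 (working shown to 4 dp, full precision carried).
With S = 7 species, ln S = 1.9459, so J = 1.7541/1.9459 = 0.9014, i.e. 0.90 to 2 decimal places.

0.90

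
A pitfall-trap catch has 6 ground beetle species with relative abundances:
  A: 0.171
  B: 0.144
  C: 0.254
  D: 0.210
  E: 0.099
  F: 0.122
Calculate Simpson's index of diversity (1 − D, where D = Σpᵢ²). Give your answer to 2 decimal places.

D = 0.171² + 0.144² + 0.254² + 0.21² + 0.099² + 0.122² = 0.0292 + 0.0207 + 0.0645 + 0.0441 + 0.0098 + 0.0149 = 0.1833 (working shown to 4 dp, full precision carried).
So 1 − D = 0.8167, i.e. 0.82 to 2 decimal places.

0.82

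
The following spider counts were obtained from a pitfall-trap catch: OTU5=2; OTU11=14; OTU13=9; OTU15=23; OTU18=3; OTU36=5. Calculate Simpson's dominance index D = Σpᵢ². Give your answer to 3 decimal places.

Total N = 2+14+9+23+3+5 = 56, so the proportions are 0.03571, 0.25, 0.16071, 0.41071, 0.05357, 0.08929 (working shown to 5 dp, full precision carried).
D = 0.03571² + 0.25² + 0.16071² + 0.41071² + 0.05357² + 0.08929² = 0.00128 + 0.06250 + 0.02583 + 0.16869 + 0.00287 + 0.00797 = 0.26913.
To 3 decimal places, D = 0.269.

0.269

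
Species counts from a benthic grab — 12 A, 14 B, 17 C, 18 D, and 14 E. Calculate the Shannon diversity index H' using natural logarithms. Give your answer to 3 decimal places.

1.599

Total N = 12+14+17+18+14 = 75, so the proportions are 0.16, 0.18667, 0.22667, 0.24, 0.18667 (working shown to 5 dp, full precision carried).
Each pᵢ ln pᵢ term: 0.16×(-1.83258)=-0.29321, 0.18667×(-1.67843)=-0.31331, 0.22667×(-1.48427)=-0.33644, 0.24×(-1.42712)=-0.34251, 0.18667×(-1.67843)=-0.31331.
Sum = -1.59877, so H' = 1.599.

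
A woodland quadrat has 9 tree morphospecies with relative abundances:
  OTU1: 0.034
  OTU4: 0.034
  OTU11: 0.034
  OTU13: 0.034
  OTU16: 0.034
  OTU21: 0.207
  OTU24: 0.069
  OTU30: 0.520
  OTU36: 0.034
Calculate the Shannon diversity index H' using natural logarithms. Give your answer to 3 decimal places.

1.540

Each pᵢ ln pᵢ term (working shown to 5 dp, full precision carried): 0.034×(-3.38139)=-0.11497, 0.034×(-3.38139)=-0.11497, 0.034×(-3.38139)=-0.11497, 0.034×(-3.38139)=-0.11497, 0.034×(-3.38139)=-0.11497, 0.207×(-1.57504)=-0.32603, 0.069×(-2.67365)=-0.18448, 0.52×(-0.65393)=-0.34004, 0.034×(-3.38139)=-0.11497.
Sum = -1.54036, so H' = 1.540.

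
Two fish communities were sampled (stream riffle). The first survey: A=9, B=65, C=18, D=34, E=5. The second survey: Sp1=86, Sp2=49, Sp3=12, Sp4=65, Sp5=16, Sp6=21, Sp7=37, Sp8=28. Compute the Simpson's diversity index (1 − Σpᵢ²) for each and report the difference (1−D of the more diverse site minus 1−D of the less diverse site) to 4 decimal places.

0.1660

The first survey: N=131, proportions 0.068702, 0.496183, 0.137405, 0.259542, 0.038168, giving 1−D = 0.661383 (working shown to 6 dp, full precision carried).
The second survey: N=314, proportions 0.273885, 0.156051, 0.038217, 0.207006, 0.050955, 0.066879, 0.117834, 0.089172, giving 1−D = 0.827417.
Difference = |0.661383 − 0.827417| = 0.166034, i.e. 0.1660 to 4 decimal places.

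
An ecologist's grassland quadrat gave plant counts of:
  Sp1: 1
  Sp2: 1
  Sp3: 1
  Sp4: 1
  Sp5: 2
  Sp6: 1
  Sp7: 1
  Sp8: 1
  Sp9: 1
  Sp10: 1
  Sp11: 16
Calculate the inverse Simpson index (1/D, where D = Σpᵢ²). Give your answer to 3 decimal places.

2.710

Total N = 1+1+1+1+2+1+1+1+1+1+16 = 27, so the proportions are 0.037037, 0.037037, 0.037037, 0.037037, 0.074074, 0.037037, 0.037037, 0.037037, 0.037037, 0.037037, 0.592593 (working shown to 6 dp, full precision carried).
D = 0.037037² + 0.037037² + 0.037037² + 0.037037² + 0.074074² + 0.037037² + 0.037037² + 0.037037² + 0.037037² + 0.037037² + 0.592593² = 0.001372 + 0.001372 + 0.001372 + 0.001372 + 0.005487 + 0.001372 + 0.001372 + 0.001372 + 0.001372 + 0.001372 + 0.351166 = 0.368999.
So 1/D = 2.71004, i.e. 2.710 to 3 decimal places.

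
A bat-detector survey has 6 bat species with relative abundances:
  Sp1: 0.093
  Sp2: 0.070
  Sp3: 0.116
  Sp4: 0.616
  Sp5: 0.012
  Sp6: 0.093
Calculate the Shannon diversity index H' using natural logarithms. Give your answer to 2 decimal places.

Each pᵢ ln pᵢ term (working shown to 4 dp, full precision carried): 0.093×(-2.3752)=-0.2209, 0.07×(-2.6593)=-0.1861, 0.116×(-2.1542)=-0.2499, 0.616×(-0.4845)=-0.2985, 0.012×(-4.4228)=-0.0531, 0.093×(-2.3752)=-0.2209.
Sum = -1.2293, so H' = 1.23.

1.23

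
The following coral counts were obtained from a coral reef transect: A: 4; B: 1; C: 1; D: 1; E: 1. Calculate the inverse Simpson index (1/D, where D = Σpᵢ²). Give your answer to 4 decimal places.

3.2000

Total N = 4+1+1+1+1 = 8, so the proportions are 0.5, 0.125, 0.125, 0.125, 0.125 (working shown to 8 dp, full precision carried).
D = 0.5² + 0.125² + 0.125² + 0.125² + 0.125² = 0.25000000 + 0.01562500 + 0.01562500 + 0.01562500 + 0.01562500 = 0.31250000.
So 1/D = 3.200000, i.e. 3.2000 to 4 decimal places.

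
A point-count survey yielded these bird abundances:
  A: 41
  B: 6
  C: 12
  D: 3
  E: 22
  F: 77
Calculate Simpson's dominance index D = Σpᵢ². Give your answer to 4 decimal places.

Total N = 41+6+12+3+22+77 = 161, so the proportions are 0.254658, 0.037267, 0.074534, 0.018634, 0.136646, 0.478261 (working shown to 6 dp, full precision carried).
D = 0.254658² + 0.037267² + 0.074534² + 0.018634² + 0.136646² + 0.478261² = 0.064851 + 0.001389 + 0.005555 + 0.000347 + 0.018672 + 0.228733 = 0.319548.
To 4 decimal places, D = 0.3195.

0.3195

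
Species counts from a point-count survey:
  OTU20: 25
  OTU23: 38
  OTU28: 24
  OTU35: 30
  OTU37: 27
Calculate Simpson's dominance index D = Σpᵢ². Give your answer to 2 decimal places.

Total N = 25+38+24+30+27 = 144, so the proportions are 0.1736, 0.2639, 0.1667, 0.2083, 0.1875 (working shown to 4 dp, full precision carried).
D = 0.1736² + 0.2639² + 0.1667² + 0.2083² + 0.1875² = 0.0301 + 0.0696 + 0.0278 + 0.0434 + 0.0352 = 0.2061.
To 2 decimal places, D = 0.21.

0.21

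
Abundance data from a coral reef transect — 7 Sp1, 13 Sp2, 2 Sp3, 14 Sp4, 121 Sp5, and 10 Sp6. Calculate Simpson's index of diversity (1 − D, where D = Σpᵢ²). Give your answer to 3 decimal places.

Total N = 7+13+2+14+121+10 = 167, so the proportions are 0.04192, 0.07784, 0.01198, 0.08383, 0.72455, 0.05988 (working shown to 5 dp, full precision carried).
D = 0.04192² + 0.07784² + 0.01198² + 0.08383² + 0.72455² + 0.05988² = 0.00176 + 0.00606 + 0.00014 + 0.00703 + 0.52497 + 0.00359 = 0.54355.
So 1 − D = 0.45645, i.e. 0.456 to 3 decimal places.

0.456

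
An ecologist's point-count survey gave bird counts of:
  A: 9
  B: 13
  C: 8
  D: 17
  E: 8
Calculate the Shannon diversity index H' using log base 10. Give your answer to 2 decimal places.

Total N = 9+13+8+17+8 = 55, so the proportions are 0.1636, 0.2364, 0.1455, 0.3091, 0.1455 (working shown to 4 dp, full precision carried).
Each pᵢ log₁₀ pᵢ term: 0.1636×(-0.7861)=-0.1286, 0.2364×(-0.6264)=-0.1481, 0.1455×(-0.8373)=-0.1218, 0.3091×(-0.5099)=-0.1576, 0.1455×(-0.8373)=-0.1218.
Sum = -0.6779, so H' = 0.68.

0.68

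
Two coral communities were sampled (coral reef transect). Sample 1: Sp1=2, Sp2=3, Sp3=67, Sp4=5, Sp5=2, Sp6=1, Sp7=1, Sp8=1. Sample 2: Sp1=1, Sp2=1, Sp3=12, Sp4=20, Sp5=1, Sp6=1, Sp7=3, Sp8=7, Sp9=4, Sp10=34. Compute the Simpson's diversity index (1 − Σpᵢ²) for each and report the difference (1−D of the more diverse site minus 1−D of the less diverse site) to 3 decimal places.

0.422

Sample 1: N=82, proportions 0.02439, 0.03659, 0.81707, 0.06098, 0.02439, 0.0122, 0.0122, 0.0122, giving 1−D = 0.32570 (working shown to 5 dp, full precision carried).
Sample 2: N=84, proportions 0.0119, 0.0119, 0.14286, 0.2381, 0.0119, 0.0119, 0.03571, 0.08333, 0.04762, 0.40476, giving 1−D = 0.74802.
Difference = |0.32570 − 0.74802| = 0.42232, i.e. 0.422 to 3 decimal places.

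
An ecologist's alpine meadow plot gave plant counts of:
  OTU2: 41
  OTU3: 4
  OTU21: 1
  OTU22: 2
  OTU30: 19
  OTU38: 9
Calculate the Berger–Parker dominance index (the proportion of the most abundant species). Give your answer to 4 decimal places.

Total N = 41+4+1+2+19+9 = 76, so the proportions are 0.539474, 0.052632, 0.013158, 0.026316, 0.25, 0.118421 (working shown to 6 dp, full precision carried).
The largest proportion is 0.539474, i.e. d = 0.5395 to 4 decimal places.

0.5395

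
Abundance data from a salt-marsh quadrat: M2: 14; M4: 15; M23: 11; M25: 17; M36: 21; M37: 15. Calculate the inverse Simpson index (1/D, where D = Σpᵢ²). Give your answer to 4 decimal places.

5.7776

Total N = 14+15+11+17+21+15 = 93, so the proportions are 0.15053763, 0.16129032, 0.11827957, 0.1827957, 0.22580645, 0.16129032 (working shown to 8 dp, full precision carried).
D = 0.15053763² + 0.16129032² + 0.11827957² + 0.1827957² + 0.22580645² + 0.16129032² = 0.02266158 + 0.02601457 + 0.01399006 + 0.03341427 + 0.05098855 + 0.02601457 = 0.17308359.
So 1/D = 5.777555, i.e. 5.7776 to 4 decimal places.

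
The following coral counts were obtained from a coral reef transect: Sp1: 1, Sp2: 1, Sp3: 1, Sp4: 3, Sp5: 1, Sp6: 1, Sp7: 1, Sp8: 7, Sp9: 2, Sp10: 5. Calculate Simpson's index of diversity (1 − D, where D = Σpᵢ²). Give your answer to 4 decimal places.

0.8242

Total N = 1+1+1+3+1+1+1+7+2+5 = 23, so the proportions are 0.043478, 0.043478, 0.043478, 0.130435, 0.043478, 0.043478, 0.043478, 0.304348, 0.086957, 0.217391 (working shown to 6 dp, full precision carried).
D = 0.043478² + 0.043478² + 0.043478² + 0.130435² + 0.043478² + 0.043478² + 0.043478² + 0.304348² + 0.086957² + 0.217391² = 0.001890 + 0.001890 + 0.001890 + 0.017013 + 0.001890 + 0.001890 + 0.001890 + 0.092628 + 0.007561 + 0.047259 = 0.175803.
So 1 − D = 0.824197, i.e. 0.8242 to 4 decimal places.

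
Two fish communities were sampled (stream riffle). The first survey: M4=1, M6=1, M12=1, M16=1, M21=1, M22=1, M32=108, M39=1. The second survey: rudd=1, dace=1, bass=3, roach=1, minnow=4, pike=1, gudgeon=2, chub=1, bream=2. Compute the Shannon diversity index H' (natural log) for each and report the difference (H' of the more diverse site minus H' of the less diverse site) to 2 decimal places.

1.70

The first survey: N=115, proportions 0.0087, 0.0087, 0.0087, 0.0087, 0.0087, 0.0087, 0.9391, 0.0087, giving H' = 0.3478 (working shown to 4 dp, full precision carried).
The second survey: N=16, proportions 0.0625, 0.0625, 0.1875, 0.0625, 0.25, 0.0625, 0.125, 0.0625, 0.125, giving H' = 2.0467.
Difference = |0.3478 − 2.0467| = 1.6989, i.e. 1.70 to 2 decimal places.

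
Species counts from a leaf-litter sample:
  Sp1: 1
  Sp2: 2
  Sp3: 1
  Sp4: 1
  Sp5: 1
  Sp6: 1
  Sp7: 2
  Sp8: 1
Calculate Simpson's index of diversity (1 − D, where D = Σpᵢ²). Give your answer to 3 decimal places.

0.860

Total N = 1+2+1+1+1+1+2+1 = 10, so the proportions are 0.1, 0.2, 0.1, 0.1, 0.1, 0.1, 0.2, 0.1 (working shown to 5 dp, full precision carried).
D = 0.1² + 0.2² + 0.1² + 0.1² + 0.1² + 0.1² + 0.2² + 0.1² = 0.01000 + 0.04000 + 0.01000 + 0.01000 + 0.01000 + 0.01000 + 0.04000 + 0.01000 = 0.14000.
So 1 − D = 0.86000, i.e. 0.860 to 3 decimal places.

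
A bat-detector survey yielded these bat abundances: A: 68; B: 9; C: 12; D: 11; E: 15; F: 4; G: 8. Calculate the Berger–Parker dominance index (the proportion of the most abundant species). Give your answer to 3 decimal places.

Total N = 68+9+12+11+15+4+8 = 127, so the proportions are 0.53543, 0.07087, 0.09449, 0.08661, 0.11811, 0.0315, 0.06299 (working shown to 5 dp, full precision carried).
The largest proportion is 0.53543, i.e. d = 0.535 to 3 decimal places.

0.535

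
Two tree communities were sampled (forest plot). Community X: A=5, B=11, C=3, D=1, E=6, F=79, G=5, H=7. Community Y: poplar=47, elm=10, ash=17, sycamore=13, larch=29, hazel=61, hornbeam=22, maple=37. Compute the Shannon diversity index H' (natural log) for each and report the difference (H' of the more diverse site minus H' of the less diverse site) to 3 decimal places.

Community X: N=117, proportions 0.04274, 0.09402, 0.02564, 0.00855, 0.05128, 0.67521, 0.04274, 0.05983, giving H' = 1.21238 (working shown to 5 dp, full precision carried).
Community Y: N=236, proportions 0.19915, 0.04237, 0.07203, 0.05508, 0.12288, 0.25847, 0.09322, 0.15678, giving H' = 1.92352.
Difference = |1.21238 − 1.92352| = 0.71114, i.e. 0.711 to 3 decimal places.

0.711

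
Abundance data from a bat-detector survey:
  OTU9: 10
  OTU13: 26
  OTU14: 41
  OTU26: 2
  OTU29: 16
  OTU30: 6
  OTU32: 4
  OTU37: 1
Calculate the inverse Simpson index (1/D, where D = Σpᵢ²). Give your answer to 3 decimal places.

4.056

Total N = 10+26+41+2+16+6+4+1 = 106, so the proportions are 0.0943396, 0.245283, 0.3867925, 0.0188679, 0.1509434, 0.0566038, 0.0377358, 0.009434 (working shown to 7 dp, full precision carried).
D = 0.0943396² + 0.245283² + 0.3867925² + 0.0188679² + 0.1509434² + 0.0566038² + 0.0377358² + 0.009434² = 0.0089000 + 0.0601638 + 0.1496084 + 0.0003560 + 0.0227839 + 0.0032040 + 0.0014240 + 0.0000890 = 0.2465290.
So 1/D = 4.05632, i.e. 4.056 to 3 decimal places.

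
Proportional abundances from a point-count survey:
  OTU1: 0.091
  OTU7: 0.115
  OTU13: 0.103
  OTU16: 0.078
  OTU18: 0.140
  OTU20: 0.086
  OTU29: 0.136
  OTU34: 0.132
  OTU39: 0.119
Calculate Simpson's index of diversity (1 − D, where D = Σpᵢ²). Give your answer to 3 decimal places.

D = 0.091² + 0.115² + 0.103² + 0.078² + 0.14² + 0.086² + 0.136² + 0.132² + 0.119² = 0.00828 + 0.01323 + 0.01061 + 0.00608 + 0.01960 + 0.00740 + 0.01850 + 0.01742 + 0.01416 = 0.11528 (working shown to 5 dp, full precision carried).
So 1 − D = 0.88472, i.e. 0.885 to 3 decimal places.

0.885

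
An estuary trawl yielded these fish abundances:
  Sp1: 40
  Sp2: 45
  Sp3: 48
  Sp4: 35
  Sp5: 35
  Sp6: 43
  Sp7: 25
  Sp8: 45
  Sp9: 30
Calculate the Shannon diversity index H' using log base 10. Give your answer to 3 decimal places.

Total N = 40+45+48+35+35+43+25+45+30 = 346, so the proportions are 0.11561, 0.13006, 0.13873, 0.10116, 0.10116, 0.12428, 0.07225, 0.13006, 0.08671 (working shown to 5 dp, full precision carried).
Each pᵢ log₁₀ pᵢ term: 0.11561×(-0.93702)=-0.10833, 0.13006×(-0.88586)=-0.11521, 0.13873×(-0.85783)=-0.11901, 0.10116×(-0.99501)=-0.10065, 0.10116×(-0.99501)=-0.10065, 0.12428×(-0.90561)=-0.11255, 0.07225×(-1.14114)=-0.08245, 0.13006×(-0.88586)=-0.11521, 0.08671×(-1.06195)=-0.09208.
Sum = -0.94614, so H' = 0.946.

0.946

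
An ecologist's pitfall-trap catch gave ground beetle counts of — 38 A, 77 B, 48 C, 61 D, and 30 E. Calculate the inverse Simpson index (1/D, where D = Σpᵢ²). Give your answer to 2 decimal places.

Total N = 38+77+48+61+30 = 254, so the proportions are 0.149606, 0.30315, 0.188976, 0.240157, 0.11811 (working shown to 6 dp, full precision carried).
D = 0.149606² + 0.30315² + 0.188976² + 0.240157² + 0.11811² = 0.022382 + 0.091900 + 0.035712 + 0.057676 + 0.013950 = 0.221619.
So 1/D = 4.5122, i.e. 4.51 to 2 decimal places.

4.51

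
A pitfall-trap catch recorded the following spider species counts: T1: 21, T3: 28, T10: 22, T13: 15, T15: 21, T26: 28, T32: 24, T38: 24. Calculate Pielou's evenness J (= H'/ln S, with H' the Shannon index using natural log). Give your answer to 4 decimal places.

Total N = 21+28+22+15+21+28+24+24 = 183, so the proportions are 0.114754, 0.153005, 0.120219, 0.081967, 0.114754, 0.153005, 0.131148, 0.131148 (working shown to 6 dp, full precision carried).
H' = −Σ pᵢ ln pᵢ = −((-0.248438) + (-0.287234) + (-0.254676) + (-0.205036) + (-0.248438) + (-0.287234) + (-0.266417) + (-0.266417)) = 2.063892.
With S = 8 species, ln S = 2.079442, so J = 2.063892/2.079442 = 0.992522, i.e. 0.9925 to 4 decimal places.

0.9925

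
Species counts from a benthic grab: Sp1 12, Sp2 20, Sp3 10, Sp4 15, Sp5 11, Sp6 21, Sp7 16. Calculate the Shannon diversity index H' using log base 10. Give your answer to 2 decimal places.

Total N = 12+20+10+15+11+21+16 = 105, so the proportions are 0.1143, 0.1905, 0.0952, 0.1429, 0.1048, 0.2, 0.1524 (working shown to 4 dp, full precision carried).
Each pᵢ log₁₀ pᵢ term: 0.1143×(-0.9420)=-0.1077, 0.1905×(-0.7202)=-0.1372, 0.0952×(-1.0212)=-0.0973, 0.1429×(-0.8451)=-0.1207, 0.1048×(-0.9798)=-0.1026, 0.2×(-0.6990)=-0.1398, 0.1524×(-0.8171)=-0.1245.
Sum = -0.8298, so H' = 0.83.

0.83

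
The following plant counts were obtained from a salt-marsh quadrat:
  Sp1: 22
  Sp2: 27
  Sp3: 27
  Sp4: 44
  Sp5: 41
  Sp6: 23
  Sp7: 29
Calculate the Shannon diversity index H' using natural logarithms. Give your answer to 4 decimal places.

Total N = 22+27+27+44+41+23+29 = 213, so the proportions are 0.103286, 0.126761, 0.126761, 0.206573, 0.192488, 0.107981, 0.13615 (working shown to 6 dp, full precision carried).
Each pᵢ ln pᵢ term: 0.103286×(-2.270250)=-0.234486, 0.126761×(-2.065455)=-0.261818, 0.126761×(-2.065455)=-0.261818, 0.206573×(-1.577103)=-0.325786, 0.192488×(-1.647720)=-0.317167, 0.107981×(-2.225798)=-0.240344, 0.13615×(-1.993996)=-0.271483.
Sum = -1.912903, so H' = 1.9129.

1.9129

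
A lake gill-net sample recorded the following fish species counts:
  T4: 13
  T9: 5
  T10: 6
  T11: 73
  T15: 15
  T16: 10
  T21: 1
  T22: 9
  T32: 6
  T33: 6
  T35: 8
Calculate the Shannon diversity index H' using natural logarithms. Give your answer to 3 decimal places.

Total N = 13+5+6+73+15+10+1+9+6+6+8 = 152, so the proportions are 0.08553, 0.03289, 0.03947, 0.48026, 0.09868, 0.06579, 0.00658, 0.05921, 0.03947, 0.03947, 0.05263 (working shown to 5 dp, full precision carried).
Each pᵢ ln pᵢ term: 0.08553×(-2.45893)=-0.21030, 0.03289×(-3.41444)=-0.11232, 0.03947×(-3.23212)=-0.12758, 0.48026×(-0.73342)=-0.35224, 0.09868×(-2.31583)=-0.22854, 0.06579×(-2.72130)=-0.17903, 0.00658×(-5.02388)=-0.03305, 0.05921×(-2.82666)=-0.16737, 0.03947×(-3.23212)=-0.12758, 0.03947×(-3.23212)=-0.12758, 0.05263×(-2.94444)=-0.15497.
Sum = -1.82057, so H' = 1.821.

1.821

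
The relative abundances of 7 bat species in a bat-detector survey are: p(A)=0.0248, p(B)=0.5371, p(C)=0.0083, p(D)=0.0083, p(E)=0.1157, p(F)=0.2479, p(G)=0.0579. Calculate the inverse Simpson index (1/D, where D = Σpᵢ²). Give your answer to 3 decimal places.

D = 0.0248² + 0.5371² + 0.0083² + 0.0083² + 0.1157² + 0.2479² + 0.0579² = 0.000615 + 0.288476 + 0.000069 + 0.000069 + 0.013386 + 0.061454 + 0.003352 = 0.367423 (working shown to 6 dp, full precision carried).
So 1/D = 2.72166, i.e. 2.722 to 3 decimal places.

2.722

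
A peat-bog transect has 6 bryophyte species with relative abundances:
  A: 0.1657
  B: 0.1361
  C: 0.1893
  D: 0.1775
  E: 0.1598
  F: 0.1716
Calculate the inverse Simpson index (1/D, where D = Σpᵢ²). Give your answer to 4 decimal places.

D = 0.1657² + 0.1361² + 0.1893² + 0.1775² + 0.1598² + 0.1716² = 0.02745649 + 0.01852321 + 0.03583449 + 0.03150625 + 0.02553604 + 0.02944656 = 0.16830304 (working shown to 8 dp, full precision carried).
So 1/D = 5.941663, i.e. 5.9417 to 4 decimal places.

5.9417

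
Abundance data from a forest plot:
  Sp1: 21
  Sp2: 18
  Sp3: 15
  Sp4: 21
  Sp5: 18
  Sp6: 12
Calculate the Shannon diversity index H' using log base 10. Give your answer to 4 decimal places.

0.7706

Total N = 21+18+15+21+18+12 = 105, so the proportions are 0.2, 0.171429, 0.142857, 0.2, 0.171429, 0.114286 (working shown to 6 dp, full precision carried).
Each pᵢ log₁₀ pᵢ term: 0.2×(-0.698970)=-0.139794, 0.171429×(-0.765917)=-0.131300, 0.142857×(-0.845098)=-0.120728, 0.2×(-0.698970)=-0.139794, 0.171429×(-0.765917)=-0.131300, 0.114286×(-0.942008)=-0.107658.
Sum = -0.770574, so H' = 0.7706.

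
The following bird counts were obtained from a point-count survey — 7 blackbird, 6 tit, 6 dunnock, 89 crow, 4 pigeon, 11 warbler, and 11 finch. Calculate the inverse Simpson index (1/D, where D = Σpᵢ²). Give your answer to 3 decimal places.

Total N = 7+6+6+89+4+11+11 = 134, so the proportions are 0.052239, 0.044776, 0.044776, 0.664179, 0.029851, 0.08209, 0.08209 (working shown to 6 dp, full precision carried).
D = 0.052239² + 0.044776² + 0.044776² + 0.664179² + 0.029851² + 0.08209² + 0.08209² = 0.002729 + 0.002005 + 0.002005 + 0.441134 + 0.000891 + 0.006739 + 0.006739 = 0.462241.
So 1/D = 2.16337, i.e. 2.163 to 3 decimal places.

2.163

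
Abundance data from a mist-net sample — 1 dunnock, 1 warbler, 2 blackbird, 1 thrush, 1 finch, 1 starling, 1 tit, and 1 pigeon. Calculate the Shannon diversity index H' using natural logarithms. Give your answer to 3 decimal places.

Total N = 1+1+2+1+1+1+1+1 = 9, so the proportions are 0.11111, 0.11111, 0.22222, 0.11111, 0.11111, 0.11111, 0.11111, 0.11111 (working shown to 5 dp, full precision carried).
Each pᵢ ln pᵢ term: 0.11111×(-2.19722)=-0.24414, 0.11111×(-2.19722)=-0.24414, 0.22222×(-1.50408)=-0.33424, 0.11111×(-2.19722)=-0.24414, 0.11111×(-2.19722)=-0.24414, 0.11111×(-2.19722)=-0.24414, 0.11111×(-2.19722)=-0.24414, 0.11111×(-2.19722)=-0.24414.
Sum = -2.04319, so H' = 2.043.

2.043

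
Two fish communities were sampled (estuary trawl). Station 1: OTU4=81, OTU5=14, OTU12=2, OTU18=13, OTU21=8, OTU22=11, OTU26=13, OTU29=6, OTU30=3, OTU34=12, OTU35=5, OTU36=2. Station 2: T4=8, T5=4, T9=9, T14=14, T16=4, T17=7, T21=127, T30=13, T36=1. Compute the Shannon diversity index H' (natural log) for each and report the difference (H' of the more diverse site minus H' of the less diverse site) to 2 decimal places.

Station 1: N=170, proportions 0.4765, 0.0824, 0.0118, 0.0765, 0.0471, 0.0647, 0.0765, 0.0353, 0.0176, 0.0706, 0.0294, 0.0118, giving H' = 1.8577 (working shown to 4 dp, full precision carried).
Station 2: N=187, proportions 0.0428, 0.0214, 0.0481, 0.0749, 0.0214, 0.0374, 0.6791, 0.0695, 0.0053, giving H' = 1.2385.
Difference = |1.8577 − 1.2385| = 0.6192, i.e. 0.62 to 2 decimal places.

0.62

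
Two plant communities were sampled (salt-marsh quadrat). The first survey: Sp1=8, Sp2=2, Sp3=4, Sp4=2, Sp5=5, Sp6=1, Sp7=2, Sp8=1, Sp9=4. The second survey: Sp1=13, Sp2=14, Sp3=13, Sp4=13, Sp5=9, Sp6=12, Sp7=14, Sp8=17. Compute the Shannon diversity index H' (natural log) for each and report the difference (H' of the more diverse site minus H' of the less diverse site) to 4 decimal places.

The first survey: N=29, proportions 0.275862, 0.068966, 0.137931, 0.068966, 0.172414, 0.034483, 0.068966, 0.034483, 0.137931, giving H' = 1.990332 (working shown to 6 dp, full precision carried).
The second survey: N=105, proportions 0.12381, 0.133333, 0.12381, 0.12381, 0.085714, 0.114286, 0.133333, 0.161905, giving H' = 2.066483.
Difference = |1.990332 − 2.066483| = 0.076151, i.e. 0.0762 to 4 decimal places.

0.0762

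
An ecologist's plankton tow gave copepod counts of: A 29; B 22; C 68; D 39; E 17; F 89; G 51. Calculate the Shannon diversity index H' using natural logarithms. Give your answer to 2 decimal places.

Total N = 29+22+68+39+17+89+51 = 315, so the proportions are 0.0921, 0.0698, 0.2159, 0.1238, 0.054, 0.2825, 0.1619 (working shown to 4 dp, full precision carried).
Each pᵢ ln pᵢ term: 0.0921×(-2.3853)=-0.2196, 0.0698×(-2.6615)=-0.1859, 0.2159×(-1.5331)=-0.3309, 0.1238×(-2.0890)=-0.2586, 0.054×(-2.9194)=-0.1576, 0.2825×(-1.2639)=-0.3571, 0.1619×(-1.8207)=-0.2948.
Sum = -1.8045, so H' = 1.80.

1.80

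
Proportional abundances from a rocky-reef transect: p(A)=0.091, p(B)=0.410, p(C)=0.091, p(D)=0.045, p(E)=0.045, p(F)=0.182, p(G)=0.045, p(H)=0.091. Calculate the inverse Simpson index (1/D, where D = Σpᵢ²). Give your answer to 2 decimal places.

D = 0.091² + 0.41² + 0.091² + 0.045² + 0.045² + 0.182² + 0.045² + 0.091² = 0.008281 + 0.168100 + 0.008281 + 0.002025 + 0.002025 + 0.033124 + 0.002025 + 0.008281 = 0.232142 (working shown to 6 dp, full precision carried).
So 1/D = 4.3077, i.e. 4.31 to 2 decimal places.

4.31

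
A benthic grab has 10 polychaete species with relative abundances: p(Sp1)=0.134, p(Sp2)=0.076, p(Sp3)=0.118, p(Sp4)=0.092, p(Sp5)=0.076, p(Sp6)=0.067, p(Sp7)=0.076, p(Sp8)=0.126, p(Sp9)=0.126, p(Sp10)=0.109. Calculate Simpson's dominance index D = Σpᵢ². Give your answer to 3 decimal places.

D = 0.134² + 0.076² + 0.118² + 0.092² + 0.076² + 0.067² + 0.076² + 0.126² + 0.126² + 0.109² = 0.01796 + 0.00578 + 0.01392 + 0.00846 + 0.00578 + 0.00449 + 0.00578 + 0.01588 + 0.01588 + 0.01188 = 0.10579 (working shown to 5 dp, full precision carried).
To 3 decimal places, D = 0.106.

0.106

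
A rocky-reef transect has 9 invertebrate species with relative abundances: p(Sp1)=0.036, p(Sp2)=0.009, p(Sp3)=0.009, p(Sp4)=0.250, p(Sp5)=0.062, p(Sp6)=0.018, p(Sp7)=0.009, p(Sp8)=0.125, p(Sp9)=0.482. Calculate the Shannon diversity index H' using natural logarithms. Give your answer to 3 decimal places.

1.450

Each pᵢ ln pᵢ term (working shown to 5 dp, full precision carried): 0.036×(-3.32424)=-0.11967, 0.009×(-4.71053)=-0.04239, 0.009×(-4.71053)=-0.04239, 0.25×(-1.38629)=-0.34657, 0.062×(-2.78062)=-0.17240, 0.018×(-4.01738)=-0.07231, 0.009×(-4.71053)=-0.04239, 0.125×(-2.07944)=-0.25993, 0.482×(-0.72981)=-0.35177.
Sum = -1.44984, so H' = 1.450.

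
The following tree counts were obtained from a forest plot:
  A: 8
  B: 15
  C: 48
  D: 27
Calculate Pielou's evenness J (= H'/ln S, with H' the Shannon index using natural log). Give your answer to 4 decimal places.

0.8632

Total N = 8+15+48+27 = 98, so the proportions are 0.081633, 0.153061, 0.489796, 0.27551 (working shown to 6 dp, full precision carried).
H' = −Σ pᵢ ln pᵢ = −((-0.204533) + (-0.287283) + (-0.349600) + (-0.355169)) = 1.196585.
With S = 4 species, ln S = 1.386294, so J = 1.196585/1.386294 = 0.863153, i.e. 0.8632 to 4 decimal places.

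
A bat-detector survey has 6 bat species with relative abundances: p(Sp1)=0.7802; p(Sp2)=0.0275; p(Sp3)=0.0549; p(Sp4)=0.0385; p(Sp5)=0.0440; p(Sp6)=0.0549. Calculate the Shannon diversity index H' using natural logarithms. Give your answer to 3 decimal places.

Each pᵢ ln pᵢ term (working shown to 5 dp, full precision carried): 0.7802×(-0.24820)=-0.19365, 0.0275×(-3.59357)=-0.09882, 0.0549×(-2.90224)=-0.15933, 0.0385×(-3.25710)=-0.12540, 0.044×(-3.12357)=-0.13744, 0.0549×(-2.90224)=-0.15933.
Sum = -0.87397, so H' = 0.874.

0.874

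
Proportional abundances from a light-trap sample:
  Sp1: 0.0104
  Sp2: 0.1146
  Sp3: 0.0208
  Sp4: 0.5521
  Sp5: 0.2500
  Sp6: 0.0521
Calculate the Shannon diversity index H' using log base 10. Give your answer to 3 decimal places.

Each pᵢ log₁₀ pᵢ term (working shown to 5 dp, full precision carried): 0.0104×(-1.98297)=-0.02062, 0.1146×(-0.94082)=-0.10782, 0.0208×(-1.68194)=-0.03498, 0.5521×(-0.25798)=-0.14243, 0.25×(-0.60206)=-0.15051, 0.0521×(-1.28316)=-0.06685.
Sum = -0.52322, so H' = 0.523.

0.523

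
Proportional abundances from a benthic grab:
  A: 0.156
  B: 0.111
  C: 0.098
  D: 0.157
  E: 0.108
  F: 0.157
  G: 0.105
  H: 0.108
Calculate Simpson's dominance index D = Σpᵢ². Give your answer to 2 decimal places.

0.13

D = 0.156² + 0.111² + 0.098² + 0.157² + 0.108² + 0.157² + 0.105² + 0.108² = 0.0243 + 0.0123 + 0.0096 + 0.0246 + 0.0117 + 0.0246 + 0.0110 + 0.0117 = 0.1299 (working shown to 4 dp, full precision carried).
To 2 decimal places, D = 0.13.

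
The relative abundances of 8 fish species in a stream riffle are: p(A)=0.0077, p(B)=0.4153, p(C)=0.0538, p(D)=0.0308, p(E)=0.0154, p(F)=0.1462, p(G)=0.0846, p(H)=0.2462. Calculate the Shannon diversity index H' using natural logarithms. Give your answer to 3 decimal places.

Each pᵢ ln pᵢ term (working shown to 5 dp, full precision carried): 0.0077×(-4.86653)=-0.03747, 0.4153×(-0.87875)=-0.36495, 0.0538×(-2.92248)=-0.15723, 0.0308×(-3.48024)=-0.10719, 0.0154×(-4.17339)=-0.06427, 0.1462×(-1.92278)=-0.28111, 0.0846×(-2.46982)=-0.20895, 0.2462×(-1.40161)=-0.34508.
Sum = -1.56624, so H' = 1.566.

1.566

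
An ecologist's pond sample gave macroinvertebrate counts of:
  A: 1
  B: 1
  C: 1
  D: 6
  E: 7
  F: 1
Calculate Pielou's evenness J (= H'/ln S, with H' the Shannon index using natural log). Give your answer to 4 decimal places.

Total N = 1+1+1+6+7+1 = 17, so the proportions are 0.058824, 0.058824, 0.058824, 0.352941, 0.411765, 0.058824 (working shown to 6 dp, full precision carried).
H' = −Σ pᵢ ln pᵢ = −((-0.166660) + (-0.166660) + (-0.166660) + (-0.367572) + (-0.365360) + (-0.166660)) = 1.399571.
With S = 6 species, ln S = 1.791759, so J = 1.399571/1.791759 = 0.781115, i.e. 0.7811 to 4 decimal places.

0.7811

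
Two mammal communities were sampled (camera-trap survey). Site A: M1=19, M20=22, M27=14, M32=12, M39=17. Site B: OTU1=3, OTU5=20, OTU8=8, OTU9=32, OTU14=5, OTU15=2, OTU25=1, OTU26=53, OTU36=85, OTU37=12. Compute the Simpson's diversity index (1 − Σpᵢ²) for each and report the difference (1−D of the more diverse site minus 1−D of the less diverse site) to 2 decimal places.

0.03

Site A: N=84, proportions 0.2262, 0.2619, 0.1667, 0.1429, 0.2024, giving 1−D = 0.7911 (working shown to 4 dp, full precision carried).
Site B: N=221, proportions 0.0136, 0.0905, 0.0362, 0.1448, 0.0226, 0.009, 0.0045, 0.2398, 0.3846, 0.0543, giving 1−D = 0.7603.
Difference = |0.7911 − 0.7603| = 0.0308, i.e. 0.03 to 2 decimal places.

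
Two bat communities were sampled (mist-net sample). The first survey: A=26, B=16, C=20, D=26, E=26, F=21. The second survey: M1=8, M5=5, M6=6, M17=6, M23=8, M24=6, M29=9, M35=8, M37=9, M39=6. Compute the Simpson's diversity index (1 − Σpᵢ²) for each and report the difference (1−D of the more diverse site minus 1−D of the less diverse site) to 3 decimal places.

0.068

The first survey: N=135, proportions 0.19259, 0.11852, 0.14815, 0.19259, 0.19259, 0.15556, giving 1−D = 0.82853 (working shown to 5 dp, full precision carried).
The second survey: N=71, proportions 0.11268, 0.07042, 0.08451, 0.08451, 0.11268, 0.08451, 0.12676, 0.11268, 0.12676, 0.08451, giving 1−D = 0.89625.
Difference = |0.82853 − 0.89625| = 0.06772, i.e. 0.068 to 3 decimal places.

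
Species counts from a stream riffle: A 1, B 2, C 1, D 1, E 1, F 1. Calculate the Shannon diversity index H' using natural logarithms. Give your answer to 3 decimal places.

Total N = 1+2+1+1+1+1 = 7, so the proportions are 0.14286, 0.28571, 0.14286, 0.14286, 0.14286, 0.14286 (working shown to 5 dp, full precision carried).
Each pᵢ ln pᵢ term: 0.14286×(-1.94591)=-0.27799, 0.28571×(-1.25276)=-0.35793, 0.14286×(-1.94591)=-0.27799, 0.14286×(-1.94591)=-0.27799, 0.14286×(-1.94591)=-0.27799, 0.14286×(-1.94591)=-0.27799.
Sum = -1.74787, so H' = 1.748.

1.748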